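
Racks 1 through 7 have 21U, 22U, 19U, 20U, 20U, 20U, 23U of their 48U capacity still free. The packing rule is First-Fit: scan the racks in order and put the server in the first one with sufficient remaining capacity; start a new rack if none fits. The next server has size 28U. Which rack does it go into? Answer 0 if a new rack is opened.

0

No rack has ≥ 28U free, so a new rack is opened.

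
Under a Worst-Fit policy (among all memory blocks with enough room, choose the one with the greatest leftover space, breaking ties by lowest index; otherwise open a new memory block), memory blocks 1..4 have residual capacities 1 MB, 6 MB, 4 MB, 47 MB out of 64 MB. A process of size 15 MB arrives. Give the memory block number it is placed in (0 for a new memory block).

Memory blocks with room: memory block 4 (47 MB).
Most room is memory block 4 with 47 MB free.

4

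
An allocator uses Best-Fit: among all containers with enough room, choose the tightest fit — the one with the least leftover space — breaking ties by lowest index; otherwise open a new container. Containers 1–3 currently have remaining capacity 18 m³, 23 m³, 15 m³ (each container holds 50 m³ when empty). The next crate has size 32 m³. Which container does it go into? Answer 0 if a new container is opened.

No container has ≥ 32 m³ free, so a new container is opened.

0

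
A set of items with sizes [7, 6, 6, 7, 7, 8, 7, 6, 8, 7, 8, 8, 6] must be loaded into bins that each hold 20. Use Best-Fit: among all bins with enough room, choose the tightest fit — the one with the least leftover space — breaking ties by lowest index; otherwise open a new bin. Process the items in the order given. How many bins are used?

Put 7 in bin 1; 13 remain.
Put 6 in bin 1; 7 remain.
Put 6 in bin 1; 1 remain.
Put 7 in bin 2; 13 remain.
Put 7 in bin 2; 6 remain.
Put 8 in bin 3; 12 remain.
Put 7 in bin 3; 5 remain.
Put 6 in bin 2; 0 remain.
Put 8 in bin 4; 12 remain.
Put 7 in bin 4; 5 remain.
Put 8 in bin 5; 12 remain.
Put 8 in bin 5; 4 remain.
Put 6 in bin 6; 14 remain.

6 bins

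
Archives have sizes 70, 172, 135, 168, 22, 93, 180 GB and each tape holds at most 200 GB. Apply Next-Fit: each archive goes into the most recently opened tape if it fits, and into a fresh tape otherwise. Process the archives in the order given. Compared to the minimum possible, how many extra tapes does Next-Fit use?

Next-Fit: [70] [172] [135] [168,22] [93] [180] → 6 tapes.
Total size 840 GB; any packing needs at least ⌈840/200⌉ = 5 tapes.
An optimal packing achieves that bound: [180] [172,22] [168] [135] [93,70] → 5 tapes.
Excess: 6 − 5 = 1.

1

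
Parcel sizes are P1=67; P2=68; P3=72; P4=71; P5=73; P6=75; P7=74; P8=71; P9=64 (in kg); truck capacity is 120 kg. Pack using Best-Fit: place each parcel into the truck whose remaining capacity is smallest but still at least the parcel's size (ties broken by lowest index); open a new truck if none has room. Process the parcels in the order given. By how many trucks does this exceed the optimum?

0

Best-Fit: [67] [68] [72] [71] [73] [75] [74] [71] [64] → 9 trucks.
9 parcels exceed 60 kg (half the capacity), and no two of those can share a truck, so at least 9 trucks are needed.
So 9 is already optimal.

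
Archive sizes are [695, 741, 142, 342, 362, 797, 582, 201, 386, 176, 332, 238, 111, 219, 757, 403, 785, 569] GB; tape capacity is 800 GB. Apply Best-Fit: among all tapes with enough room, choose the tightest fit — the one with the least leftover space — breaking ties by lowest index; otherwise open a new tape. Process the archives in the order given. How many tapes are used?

11 tapes

tape 1: place 695 GB, 105 GB left
tape 2: place 741 GB, 59 GB left
tape 3: place 142 GB, 658 GB left
tape 3: place 342 GB, 316 GB left
tape 4: place 362 GB, 438 GB left
tape 5: place 797 GB, 3 GB left
tape 6: place 582 GB, 218 GB left
tape 6: place 201 GB, 17 GB left
tape 4: place 386 GB, 52 GB left
tape 3: place 176 GB, 140 GB left
tape 7: place 332 GB, 468 GB left
tape 7: place 238 GB, 230 GB left
tape 3: place 111 GB, 29 GB left
tape 7: place 219 GB, 11 GB left
tape 8: place 757 GB, 43 GB left
tape 9: place 403 GB, 397 GB left
tape 10: place 785 GB, 15 GB left
tape 11: place 569 GB, 231 GB left
Final tapes: [695] [741] [142,342,176,111] [362,386] [797] [582,201] [332,238,219] [757] [403] [785] [569].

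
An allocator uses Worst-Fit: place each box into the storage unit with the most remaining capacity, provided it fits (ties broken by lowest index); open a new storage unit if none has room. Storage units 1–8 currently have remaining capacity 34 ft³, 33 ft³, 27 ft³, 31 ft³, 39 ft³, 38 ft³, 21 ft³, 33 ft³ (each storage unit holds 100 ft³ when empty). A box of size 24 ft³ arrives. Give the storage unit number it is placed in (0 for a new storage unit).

Storage units with room: storage unit 1 (34 ft³), storage unit 2 (33 ft³), storage unit 3 (27 ft³), storage unit 4 (31 ft³), storage unit 5 (39 ft³), storage unit 6 (38 ft³), storage unit 8 (33 ft³).
Most room is storage unit 5 with 39 ft³ free.

5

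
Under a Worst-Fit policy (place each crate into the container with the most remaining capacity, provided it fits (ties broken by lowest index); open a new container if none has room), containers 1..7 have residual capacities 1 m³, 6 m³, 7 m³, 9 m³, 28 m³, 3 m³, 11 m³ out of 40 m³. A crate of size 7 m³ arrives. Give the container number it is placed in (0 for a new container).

5

Containers with room: container 3 (7 m³), container 4 (9 m³), container 5 (28 m³), container 7 (11 m³).
Most room is container 5 with 28 m³ free.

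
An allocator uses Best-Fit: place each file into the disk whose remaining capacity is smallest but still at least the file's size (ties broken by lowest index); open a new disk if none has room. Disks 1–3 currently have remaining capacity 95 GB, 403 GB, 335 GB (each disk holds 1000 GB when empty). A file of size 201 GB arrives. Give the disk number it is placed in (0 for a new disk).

3

Disks with room: disk 2 (403 GB), disk 3 (335 GB).
Tightest fit is disk 3 with 335 GB free.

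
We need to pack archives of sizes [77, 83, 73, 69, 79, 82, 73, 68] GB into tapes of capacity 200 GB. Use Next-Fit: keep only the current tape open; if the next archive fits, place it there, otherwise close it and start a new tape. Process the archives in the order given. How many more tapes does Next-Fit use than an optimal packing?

0

Next-Fit: [77,83] [73,69] [79,82] [73,68] → 4 tapes.
Total size 604 GB; any packing needs at least ⌈604/200⌉ = 4 tapes.
So 4 is already optimal.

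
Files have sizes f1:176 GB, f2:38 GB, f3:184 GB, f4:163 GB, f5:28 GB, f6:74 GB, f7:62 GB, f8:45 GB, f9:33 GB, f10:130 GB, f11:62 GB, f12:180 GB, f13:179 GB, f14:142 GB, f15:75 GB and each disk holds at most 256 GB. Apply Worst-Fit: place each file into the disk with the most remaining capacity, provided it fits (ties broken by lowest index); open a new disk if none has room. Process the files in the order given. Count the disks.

Put f1 (176 GB) in disk 1; 80 GB remain.
Put f2 (38 GB) in disk 1; 42 GB remain.
Put f3 (184 GB) in disk 2; 72 GB remain.
Put f4 (163 GB) in disk 3; 93 GB remain.
Put f5 (28 GB) in disk 3; 65 GB remain.
Put f6 (74 GB) in disk 4; 182 GB remain.
Put f7 (62 GB) in disk 4; 120 GB remain.
Put f8 (45 GB) in disk 4; 75 GB remain.
Put f9 (33 GB) in disk 4; 42 GB remain.
Put f10 (130 GB) in disk 5; 126 GB remain.
Put f11 (62 GB) in disk 5; 64 GB remain.
Put f12 (180 GB) in disk 6; 76 GB remain.
Put f13 (179 GB) in disk 7; 77 GB remain.
Put f14 (142 GB) in disk 8; 114 GB remain.
Put f15 (75 GB) in disk 8; 39 GB remain.

8 disks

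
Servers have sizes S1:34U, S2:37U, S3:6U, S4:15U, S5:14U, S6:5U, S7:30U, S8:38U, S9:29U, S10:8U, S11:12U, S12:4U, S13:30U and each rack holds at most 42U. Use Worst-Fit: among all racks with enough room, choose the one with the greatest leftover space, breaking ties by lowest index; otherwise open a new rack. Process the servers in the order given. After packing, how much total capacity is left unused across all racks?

S1 (34U) → rack 1 (remaining 8U)
S2 (37U) → rack 2 (remaining 5U)
S3 (6U) → rack 1 (remaining 2U)
S4 (15U) → rack 3 (remaining 27U)
S5 (14U) → rack 3 (remaining 13U)
S6 (5U) → rack 3 (remaining 8U)
S7 (30U) → rack 4 (remaining 12U)
S8 (38U) → rack 5 (remaining 4U)
S9 (29U) → rack 6 (remaining 13U)
S10 (8U) → rack 6 (remaining 5U)
S11 (12U) → rack 4 (remaining 0U)
S12 (4U) → rack 3 (remaining 4U)
S13 (30U) → rack 7 (remaining 12U)
7 racks × 42U = 294U; used 262U; unused 32U.

32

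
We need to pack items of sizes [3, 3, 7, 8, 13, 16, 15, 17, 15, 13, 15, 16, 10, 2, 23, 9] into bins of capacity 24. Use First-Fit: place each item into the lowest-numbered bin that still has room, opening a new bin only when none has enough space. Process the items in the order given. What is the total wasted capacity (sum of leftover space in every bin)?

55

Put 3 in bin 1; 21 remain.
Put 3 in bin 1; 18 remain.
Put 7 in bin 1; 11 remain.
Put 8 in bin 1; 3 remain.
Put 13 in bin 2; 11 remain.
Put 16 in bin 3; 8 remain.
Put 15 in bin 4; 9 remain.
Put 17 in bin 5; 7 remain.
Put 15 in bin 6; 9 remain.
Put 13 in bin 7; 11 remain.
Put 15 in bin 8; 9 remain.
Put 16 in bin 9; 8 remain.
Put 10 in bin 2; 1 remain.
Put 2 in bin 1; 1 remain.
Put 23 in bin 10; 1 remain.
Put 9 in bin 4; 0 remain.
10 bins × 24 = 240; used 185; unused 55.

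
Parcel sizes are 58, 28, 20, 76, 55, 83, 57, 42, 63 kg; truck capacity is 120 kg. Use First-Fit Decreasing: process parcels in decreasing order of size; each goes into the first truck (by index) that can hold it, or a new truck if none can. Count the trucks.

Sorted descending: 83, 76, 63, 58, 57, 55, 42, 28, 20.
Put 83 kg in truck 1; 37 kg remain.
Put 76 kg in truck 2; 44 kg remain.
Put 63 kg in truck 3; 57 kg remain.
Put 58 kg in truck 4; 62 kg remain.
Put 57 kg in truck 3; 0 kg remain.
Put 55 kg in truck 4; 7 kg remain.
Put 42 kg in truck 2; 2 kg remain.
Put 28 kg in truck 1; 9 kg remain.
Put 20 kg in truck 5; 100 kg remain.
Final trucks: [83,28] [76,42] [63,57] [58,55] [20].

5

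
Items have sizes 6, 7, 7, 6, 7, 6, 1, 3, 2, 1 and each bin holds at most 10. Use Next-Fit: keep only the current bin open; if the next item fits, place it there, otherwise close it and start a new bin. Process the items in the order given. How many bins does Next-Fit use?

6 → bin 1 (remaining 4)
7 → bin 2 (remaining 3)
7 → bin 3 (remaining 3)
6 → bin 4 (remaining 4)
7 → bin 5 (remaining 3)
6 → bin 6 (remaining 4)
1 → bin 6 (remaining 3)
3 → bin 6 (remaining 0)
2 → bin 7 (remaining 8)
1 → bin 7 (remaining 7)
Final bins: [6] [7] [7] [6] [7] [6,1,3] [2,1].

7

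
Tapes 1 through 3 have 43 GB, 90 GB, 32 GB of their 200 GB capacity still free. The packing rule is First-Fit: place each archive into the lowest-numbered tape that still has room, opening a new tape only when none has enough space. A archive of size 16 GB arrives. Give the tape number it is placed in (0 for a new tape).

1

Tapes with room: tape 1 (43 GB), tape 2 (90 GB), tape 3 (32 GB).
The first with room is tape 1.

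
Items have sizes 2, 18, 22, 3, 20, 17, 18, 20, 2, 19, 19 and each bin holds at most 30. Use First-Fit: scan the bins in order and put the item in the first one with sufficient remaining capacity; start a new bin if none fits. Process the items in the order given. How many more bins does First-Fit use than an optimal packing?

0

First-Fit: [2,18,3,2] [22] [20] [17] [18] [20] [19] [19] → 8 bins.
8 items exceed 15 (half the capacity), and no two of those can share a bin, so at least 8 bins are needed.
So 8 is already optimal.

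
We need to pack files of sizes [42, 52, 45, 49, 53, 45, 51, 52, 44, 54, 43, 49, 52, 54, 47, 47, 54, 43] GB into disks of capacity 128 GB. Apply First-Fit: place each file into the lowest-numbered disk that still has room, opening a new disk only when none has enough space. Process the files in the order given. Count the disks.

9

42 GB → disk 1 (remaining 86 GB)
52 GB → disk 1 (remaining 34 GB)
45 GB → disk 2 (remaining 83 GB)
49 GB → disk 2 (remaining 34 GB)
53 GB → disk 3 (remaining 75 GB)
45 GB → disk 3 (remaining 30 GB)
51 GB → disk 4 (remaining 77 GB)
52 GB → disk 4 (remaining 25 GB)
44 GB → disk 5 (remaining 84 GB)
54 GB → disk 5 (remaining 30 GB)
43 GB → disk 6 (remaining 85 GB)
49 GB → disk 6 (remaining 36 GB)
52 GB → disk 7 (remaining 76 GB)
54 GB → disk 7 (remaining 22 GB)
47 GB → disk 8 (remaining 81 GB)
47 GB → disk 8 (remaining 34 GB)
54 GB → disk 9 (remaining 74 GB)
43 GB → disk 9 (remaining 31 GB)
Final disks: [42,52] [45,49] [53,45] [51,52] [44,54] [43,49] [52,54] [47,47] [54,43].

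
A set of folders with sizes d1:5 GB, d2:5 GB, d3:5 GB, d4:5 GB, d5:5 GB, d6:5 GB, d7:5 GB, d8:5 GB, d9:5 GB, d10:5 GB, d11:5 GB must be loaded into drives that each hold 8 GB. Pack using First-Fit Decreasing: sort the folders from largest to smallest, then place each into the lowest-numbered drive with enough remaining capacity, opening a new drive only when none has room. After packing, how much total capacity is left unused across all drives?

Sorted descending: 5, 5, 5, 5, 5, 5, 5, 5, 5, 5, 5.
drive 1: place 5 GB, 3 GB left
drive 2: place 5 GB, 3 GB left
drive 3: place 5 GB, 3 GB left
drive 4: place 5 GB, 3 GB left
drive 5: place 5 GB, 3 GB left
drive 6: place 5 GB, 3 GB left
drive 7: place 5 GB, 3 GB left
drive 8: place 5 GB, 3 GB left
drive 9: place 5 GB, 3 GB left
drive 10: place 5 GB, 3 GB left
drive 11: place 5 GB, 3 GB left
11 drives × 8 GB = 88 GB; used 55 GB; unused 33 GB.

33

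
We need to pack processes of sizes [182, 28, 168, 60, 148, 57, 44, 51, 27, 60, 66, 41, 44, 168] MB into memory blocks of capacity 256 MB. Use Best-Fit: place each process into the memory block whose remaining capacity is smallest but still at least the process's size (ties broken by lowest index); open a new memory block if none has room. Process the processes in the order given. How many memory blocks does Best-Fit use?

5 memory blocks

memory block 1: place 182 MB, 74 MB left
memory block 1: place 28 MB, 46 MB left
memory block 2: place 168 MB, 88 MB left
memory block 2: place 60 MB, 28 MB left
memory block 3: place 148 MB, 108 MB left
memory block 3: place 57 MB, 51 MB left
memory block 1: place 44 MB, 2 MB left
memory block 3: place 51 MB, 0 MB left
memory block 2: place 27 MB, 1 MB left
memory block 4: place 60 MB, 196 MB left
memory block 4: place 66 MB, 130 MB left
memory block 4: place 41 MB, 89 MB left
memory block 4: place 44 MB, 45 MB left
memory block 5: place 168 MB, 88 MB left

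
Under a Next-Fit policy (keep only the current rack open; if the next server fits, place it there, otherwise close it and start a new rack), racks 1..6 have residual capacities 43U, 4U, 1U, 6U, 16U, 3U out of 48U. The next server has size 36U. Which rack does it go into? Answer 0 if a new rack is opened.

0

Next-Fit only looks at rack 6, which has 3U free.
36U does not fit, so a new rack is opened.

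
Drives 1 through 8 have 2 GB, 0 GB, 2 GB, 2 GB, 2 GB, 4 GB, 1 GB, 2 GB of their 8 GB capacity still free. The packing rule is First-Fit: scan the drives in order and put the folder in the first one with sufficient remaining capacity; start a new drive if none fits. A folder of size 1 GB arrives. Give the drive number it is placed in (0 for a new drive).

Drives with room: drive 1 (2 GB), drive 3 (2 GB), drive 4 (2 GB), drive 5 (2 GB), drive 6 (4 GB), drive 7 (1 GB), drive 8 (2 GB).
The first with room is drive 1.

1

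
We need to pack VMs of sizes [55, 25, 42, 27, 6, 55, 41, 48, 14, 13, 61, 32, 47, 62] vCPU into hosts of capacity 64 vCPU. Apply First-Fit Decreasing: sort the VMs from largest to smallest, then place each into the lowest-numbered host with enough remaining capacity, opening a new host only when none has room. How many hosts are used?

10

Sorted descending: 62, 61, 55, 55, 48, 47, 42, 41, 32, 27, 25, 14, 13, 6.
Put 62 vCPU in host 1; 2 vCPU remain.
Put 61 vCPU in host 2; 3 vCPU remain.
Put 55 vCPU in host 3; 9 vCPU remain.
Put 55 vCPU in host 4; 9 vCPU remain.
Put 48 vCPU in host 5; 16 vCPU remain.
Put 47 vCPU in host 6; 17 vCPU remain.
Put 42 vCPU in host 7; 22 vCPU remain.
Put 41 vCPU in host 8; 23 vCPU remain.
Put 32 vCPU in host 9; 32 vCPU remain.
Put 27 vCPU in host 9; 5 vCPU remain.
Put 25 vCPU in host 10; 39 vCPU remain.
Put 14 vCPU in host 5; 2 vCPU remain.
Put 13 vCPU in host 6; 4 vCPU remain.
Put 6 vCPU in host 3; 3 vCPU remain.
Final hosts: [62] [61] [55,6] [55] [48,14] [47,13] [42] [41] [32,27] [25].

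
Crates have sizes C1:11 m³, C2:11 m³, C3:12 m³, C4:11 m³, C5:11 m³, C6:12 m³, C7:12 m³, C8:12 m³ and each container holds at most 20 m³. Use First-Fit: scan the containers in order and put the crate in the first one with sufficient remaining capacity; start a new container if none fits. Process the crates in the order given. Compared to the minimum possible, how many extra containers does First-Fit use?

0

First-Fit: [11] [11] [12] [11] [11] [12] [12] [12] → 8 containers.
8 crates exceed 10 m³ (half the capacity), and no two of those can share a container, so at least 8 containers are needed.
So 8 is already optimal.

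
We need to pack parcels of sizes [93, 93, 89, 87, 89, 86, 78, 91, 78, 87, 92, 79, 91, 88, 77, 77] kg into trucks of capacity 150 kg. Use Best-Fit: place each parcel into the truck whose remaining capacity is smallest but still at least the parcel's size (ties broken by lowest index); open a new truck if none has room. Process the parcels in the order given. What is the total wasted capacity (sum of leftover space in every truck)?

93 kg → truck 1 (remaining 57 kg)
93 kg → truck 2 (remaining 57 kg)
89 kg → truck 3 (remaining 61 kg)
87 kg → truck 4 (remaining 63 kg)
89 kg → truck 5 (remaining 61 kg)
86 kg → truck 6 (remaining 64 kg)
78 kg → truck 7 (remaining 72 kg)
91 kg → truck 8 (remaining 59 kg)
78 kg → truck 9 (remaining 72 kg)
87 kg → truck 10 (remaining 63 kg)
92 kg → truck 11 (remaining 58 kg)
79 kg → truck 12 (remaining 71 kg)
91 kg → truck 13 (remaining 59 kg)
88 kg → truck 14 (remaining 62 kg)
77 kg → truck 15 (remaining 73 kg)
77 kg → truck 16 (remaining 73 kg)
16 trucks × 150 kg = 2400 kg; used 1375 kg; unused 1025 kg.

1025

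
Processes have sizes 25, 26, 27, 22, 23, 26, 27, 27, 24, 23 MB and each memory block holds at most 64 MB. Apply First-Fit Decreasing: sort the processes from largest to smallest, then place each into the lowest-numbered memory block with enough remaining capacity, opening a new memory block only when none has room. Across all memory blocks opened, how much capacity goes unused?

Sorted descending: 27, 27, 27, 26, 26, 25, 24, 23, 23, 22.
memory block 1: place 27 MB, 37 MB left
memory block 1: place 27 MB, 10 MB left
memory block 2: place 27 MB, 37 MB left
memory block 2: place 26 MB, 11 MB left
memory block 3: place 26 MB, 38 MB left
memory block 3: place 25 MB, 13 MB left
memory block 4: place 24 MB, 40 MB left
memory block 4: place 23 MB, 17 MB left
memory block 5: place 23 MB, 41 MB left
memory block 5: place 22 MB, 19 MB left
5 memory blocks × 64 MB = 320 MB; used 250 MB; unused 70 MB.

70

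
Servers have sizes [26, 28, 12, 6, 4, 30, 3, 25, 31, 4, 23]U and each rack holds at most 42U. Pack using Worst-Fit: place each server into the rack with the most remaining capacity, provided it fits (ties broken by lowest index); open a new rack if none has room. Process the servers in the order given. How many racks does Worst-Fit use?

6

rack 1: place 26U, 16U left
rack 2: place 28U, 14U left
rack 1: place 12U, 4U left
rack 2: place 6U, 8U left
rack 2: place 4U, 4U left
rack 3: place 30U, 12U left
rack 3: place 3U, 9U left
rack 4: place 25U, 17U left
rack 5: place 31U, 11U left
rack 4: place 4U, 13U left
rack 6: place 23U, 19U left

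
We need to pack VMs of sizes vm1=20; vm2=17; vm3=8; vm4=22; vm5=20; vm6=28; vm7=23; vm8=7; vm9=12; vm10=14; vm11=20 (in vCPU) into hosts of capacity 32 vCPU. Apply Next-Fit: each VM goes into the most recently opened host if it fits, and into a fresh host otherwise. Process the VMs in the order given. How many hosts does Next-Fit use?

8 hosts

Put vm1 (20 vCPU) in host 1; 12 vCPU remain.
Put vm2 (17 vCPU) in host 2; 15 vCPU remain.
Put vm3 (8 vCPU) in host 2; 7 vCPU remain.
Put vm4 (22 vCPU) in host 3; 10 vCPU remain.
Put vm5 (20 vCPU) in host 4; 12 vCPU remain.
Put vm6 (28 vCPU) in host 5; 4 vCPU remain.
Put vm7 (23 vCPU) in host 6; 9 vCPU remain.
Put vm8 (7 vCPU) in host 6; 2 vCPU remain.
Put vm9 (12 vCPU) in host 7; 20 vCPU remain.
Put vm10 (14 vCPU) in host 7; 6 vCPU remain.
Put vm11 (20 vCPU) in host 8; 12 vCPU remain.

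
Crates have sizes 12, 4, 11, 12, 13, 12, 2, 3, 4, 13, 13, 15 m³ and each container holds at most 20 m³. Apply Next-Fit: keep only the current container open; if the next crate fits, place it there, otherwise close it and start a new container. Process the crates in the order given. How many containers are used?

8

Put 12 m³ in container 1; 8 m³ remain.
Put 4 m³ in container 1; 4 m³ remain.
Put 11 m³ in container 2; 9 m³ remain.
Put 12 m³ in container 3; 8 m³ remain.
Put 13 m³ in container 4; 7 m³ remain.
Put 12 m³ in container 5; 8 m³ remain.
Put 2 m³ in container 5; 6 m³ remain.
Put 3 m³ in container 5; 3 m³ remain.
Put 4 m³ in container 6; 16 m³ remain.
Put 13 m³ in container 6; 3 m³ remain.
Put 13 m³ in container 7; 7 m³ remain.
Put 15 m³ in container 8; 5 m³ remain.
Final containers: [12,4] [11] [12] [13] [12,2,3] [4,13] [13] [15].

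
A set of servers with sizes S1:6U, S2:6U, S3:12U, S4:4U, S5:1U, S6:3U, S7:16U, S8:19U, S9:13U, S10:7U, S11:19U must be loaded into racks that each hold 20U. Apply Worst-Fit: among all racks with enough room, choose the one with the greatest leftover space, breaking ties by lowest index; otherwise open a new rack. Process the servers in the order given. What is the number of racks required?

6

rack 1: place S1 (6U), 14U left
rack 1: place S2 (6U), 8U left
rack 2: place S3 (12U), 8U left
rack 1: place S4 (4U), 4U left
rack 2: place S5 (1U), 7U left
rack 2: place S6 (3U), 4U left
rack 3: place S7 (16U), 4U left
rack 4: place S8 (19U), 1U left
rack 5: place S9 (13U), 7U left
rack 5: place S10 (7U), 0U left
rack 6: place S11 (19U), 1U left
Final racks: [6,6,4] [12,1,3] [16] [19] [13,7] [19].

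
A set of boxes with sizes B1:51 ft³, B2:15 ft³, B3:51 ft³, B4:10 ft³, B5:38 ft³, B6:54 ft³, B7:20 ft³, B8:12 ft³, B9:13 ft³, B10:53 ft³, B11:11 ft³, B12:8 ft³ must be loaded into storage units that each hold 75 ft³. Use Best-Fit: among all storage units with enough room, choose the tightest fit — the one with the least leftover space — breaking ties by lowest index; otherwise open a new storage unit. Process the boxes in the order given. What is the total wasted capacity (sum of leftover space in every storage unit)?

storage unit 1: place B1 (51 ft³), 24 ft³ left
storage unit 1: place B2 (15 ft³), 9 ft³ left
storage unit 2: place B3 (51 ft³), 24 ft³ left
storage unit 2: place B4 (10 ft³), 14 ft³ left
storage unit 3: place B5 (38 ft³), 37 ft³ left
storage unit 4: place B6 (54 ft³), 21 ft³ left
storage unit 4: place B7 (20 ft³), 1 ft³ left
storage unit 2: place B8 (12 ft³), 2 ft³ left
storage unit 3: place B9 (13 ft³), 24 ft³ left
storage unit 5: place B10 (53 ft³), 22 ft³ left
storage unit 5: place B11 (11 ft³), 11 ft³ left
storage unit 1: place B12 (8 ft³), 1 ft³ left
5 storage units × 75 ft³ = 375 ft³; used 336 ft³; unused 39 ft³.

39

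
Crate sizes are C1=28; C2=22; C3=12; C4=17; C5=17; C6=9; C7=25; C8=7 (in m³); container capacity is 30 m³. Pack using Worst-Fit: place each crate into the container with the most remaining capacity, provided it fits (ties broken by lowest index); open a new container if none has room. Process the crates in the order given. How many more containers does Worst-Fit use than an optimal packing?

Worst-Fit: [28] [22,7] [12,17] [17,9] [25] → 5 containers.
Total size 137 m³; any packing needs at least ⌈137/30⌉ = 5 containers.
So 5 is already optimal.

0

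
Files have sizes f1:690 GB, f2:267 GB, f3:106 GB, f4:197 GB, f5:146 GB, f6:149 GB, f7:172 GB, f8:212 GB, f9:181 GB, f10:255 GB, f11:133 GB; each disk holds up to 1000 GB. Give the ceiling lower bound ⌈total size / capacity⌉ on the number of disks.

Total size = 690 + 267 + 106 + 197 + 146 + 149 + 172 + 212 + 181 + 255 + 133 = 2508 GB.
⌈2508 / 1000⌉ = 3.

3 disks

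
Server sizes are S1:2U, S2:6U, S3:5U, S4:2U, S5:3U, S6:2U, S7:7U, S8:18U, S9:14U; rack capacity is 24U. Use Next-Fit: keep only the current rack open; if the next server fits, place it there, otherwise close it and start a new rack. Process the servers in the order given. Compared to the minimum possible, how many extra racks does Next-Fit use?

Next-Fit: [2,6,5,2,3,2] [7] [18] [14] → 4 racks.
Total size 59U; any packing needs at least ⌈59/24⌉ = 3 racks.
An optimal packing achieves that bound: [18,6] [14,7,3] [5,2,2,2] → 3 racks.
Excess: 4 − 3 = 1.

1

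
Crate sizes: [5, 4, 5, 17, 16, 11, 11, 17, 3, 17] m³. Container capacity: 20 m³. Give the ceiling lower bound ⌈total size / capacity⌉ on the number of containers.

Total size = 5 + 4 + 5 + 17 + 16 + 11 + 11 + 17 + 3 + 17 = 106 m³.
⌈106 / 20⌉ = 6.

6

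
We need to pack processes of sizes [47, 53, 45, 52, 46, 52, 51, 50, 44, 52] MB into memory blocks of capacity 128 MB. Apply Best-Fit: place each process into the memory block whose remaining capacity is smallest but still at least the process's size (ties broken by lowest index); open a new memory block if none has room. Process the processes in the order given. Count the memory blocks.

Put 47 MB in memory block 1; 81 MB remain.
Put 53 MB in memory block 1; 28 MB remain.
Put 45 MB in memory block 2; 83 MB remain.
Put 52 MB in memory block 2; 31 MB remain.
Put 46 MB in memory block 3; 82 MB remain.
Put 52 MB in memory block 3; 30 MB remain.
Put 51 MB in memory block 4; 77 MB remain.
Put 50 MB in memory block 4; 27 MB remain.
Put 44 MB in memory block 5; 84 MB remain.
Put 52 MB in memory block 5; 32 MB remain.
Final memory blocks: [47,53] [45,52] [46,52] [51,50] [44,52].

5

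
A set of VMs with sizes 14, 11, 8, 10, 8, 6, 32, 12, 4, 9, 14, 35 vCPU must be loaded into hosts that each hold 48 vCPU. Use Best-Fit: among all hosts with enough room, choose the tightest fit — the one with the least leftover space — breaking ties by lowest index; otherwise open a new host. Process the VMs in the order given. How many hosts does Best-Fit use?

4

14 vCPU → host 1 (remaining 34 vCPU)
11 vCPU → host 1 (remaining 23 vCPU)
8 vCPU → host 1 (remaining 15 vCPU)
10 vCPU → host 1 (remaining 5 vCPU)
8 vCPU → host 2 (remaining 40 vCPU)
6 vCPU → host 2 (remaining 34 vCPU)
32 vCPU → host 2 (remaining 2 vCPU)
12 vCPU → host 3 (remaining 36 vCPU)
4 vCPU → host 1 (remaining 1 vCPU)
9 vCPU → host 3 (remaining 27 vCPU)
14 vCPU → host 3 (remaining 13 vCPU)
35 vCPU → host 4 (remaining 13 vCPU)
Final hosts: [14,11,8,10,4] [8,6,32] [12,9,14] [35].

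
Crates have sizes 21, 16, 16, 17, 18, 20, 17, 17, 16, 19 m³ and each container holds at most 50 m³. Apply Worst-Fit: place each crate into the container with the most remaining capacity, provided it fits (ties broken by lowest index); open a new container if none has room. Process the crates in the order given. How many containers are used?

21 m³ → container 1 (remaining 29 m³)
16 m³ → container 1 (remaining 13 m³)
16 m³ → container 2 (remaining 34 m³)
17 m³ → container 2 (remaining 17 m³)
18 m³ → container 3 (remaining 32 m³)
20 m³ → container 3 (remaining 12 m³)
17 m³ → container 2 (remaining 0 m³)
17 m³ → container 4 (remaining 33 m³)
16 m³ → container 4 (remaining 17 m³)
19 m³ → container 5 (remaining 31 m³)
Final containers: [21,16] [16,17,17] [18,20] [17,16] [19].

5 containers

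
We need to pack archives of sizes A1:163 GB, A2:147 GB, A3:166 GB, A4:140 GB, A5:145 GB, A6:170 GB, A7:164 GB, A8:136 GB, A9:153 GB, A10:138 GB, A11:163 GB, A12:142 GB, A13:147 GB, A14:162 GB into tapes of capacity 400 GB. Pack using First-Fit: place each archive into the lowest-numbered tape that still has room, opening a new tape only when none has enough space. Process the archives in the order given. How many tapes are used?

7 tapes

A1 (163 GB) → tape 1 (remaining 237 GB)
A2 (147 GB) → tape 1 (remaining 90 GB)
A3 (166 GB) → tape 2 (remaining 234 GB)
A4 (140 GB) → tape 2 (remaining 94 GB)
A5 (145 GB) → tape 3 (remaining 255 GB)
A6 (170 GB) → tape 3 (remaining 85 GB)
A7 (164 GB) → tape 4 (remaining 236 GB)
A8 (136 GB) → tape 4 (remaining 100 GB)
A9 (153 GB) → tape 5 (remaining 247 GB)
A10 (138 GB) → tape 5 (remaining 109 GB)
A11 (163 GB) → tape 6 (remaining 237 GB)
A12 (142 GB) → tape 6 (remaining 95 GB)
A13 (147 GB) → tape 7 (remaining 253 GB)
A14 (162 GB) → tape 7 (remaining 91 GB)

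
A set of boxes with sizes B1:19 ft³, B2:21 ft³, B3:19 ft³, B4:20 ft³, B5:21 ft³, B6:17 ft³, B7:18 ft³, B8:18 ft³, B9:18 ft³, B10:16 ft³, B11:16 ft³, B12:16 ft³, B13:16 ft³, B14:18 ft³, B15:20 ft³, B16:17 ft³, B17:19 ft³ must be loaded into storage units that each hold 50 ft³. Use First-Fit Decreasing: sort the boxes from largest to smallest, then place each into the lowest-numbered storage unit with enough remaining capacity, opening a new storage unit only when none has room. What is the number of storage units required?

8 storage units

Sorted descending: 21, 21, 20, 20, 19, 19, 19, 18, 18, 18, 18, 17, 17, 16, 16, 16, 16.
storage unit 1: place 21 ft³, 29 ft³ left
storage unit 1: place 21 ft³, 8 ft³ left
storage unit 2: place 20 ft³, 30 ft³ left
storage unit 2: place 20 ft³, 10 ft³ left
storage unit 3: place 19 ft³, 31 ft³ left
storage unit 3: place 19 ft³, 12 ft³ left
storage unit 4: place 19 ft³, 31 ft³ left
storage unit 4: place 18 ft³, 13 ft³ left
storage unit 5: place 18 ft³, 32 ft³ left
storage unit 5: place 18 ft³, 14 ft³ left
storage unit 6: place 18 ft³, 32 ft³ left
storage unit 6: place 17 ft³, 15 ft³ left
storage unit 7: place 17 ft³, 33 ft³ left
storage unit 7: place 16 ft³, 17 ft³ left
storage unit 7: place 16 ft³, 1 ft³ left
storage unit 8: place 16 ft³, 34 ft³ left
storage unit 8: place 16 ft³, 18 ft³ left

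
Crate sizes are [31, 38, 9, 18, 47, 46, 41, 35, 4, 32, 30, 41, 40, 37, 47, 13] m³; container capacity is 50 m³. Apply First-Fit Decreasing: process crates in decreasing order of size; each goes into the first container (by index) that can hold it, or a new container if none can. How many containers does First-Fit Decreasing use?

Sorted descending: 47, 47, 46, 41, 41, 40, 38, 37, 35, 32, 31, 30, 18, 13, 9, 4.
47 m³ → container 1 (remaining 3 m³)
47 m³ → container 2 (remaining 3 m³)
46 m³ → container 3 (remaining 4 m³)
41 m³ → container 4 (remaining 9 m³)
41 m³ → container 5 (remaining 9 m³)
40 m³ → container 6 (remaining 10 m³)
38 m³ → container 7 (remaining 12 m³)
37 m³ → container 8 (remaining 13 m³)
35 m³ → container 9 (remaining 15 m³)
32 m³ → container 10 (remaining 18 m³)
31 m³ → container 11 (remaining 19 m³)
30 m³ → container 12 (remaining 20 m³)
18 m³ → container 10 (remaining 0 m³)
13 m³ → container 8 (remaining 0 m³)
9 m³ → container 4 (remaining 0 m³)
4 m³ → container 3 (remaining 0 m³)
Final containers: [47] [47] [46,4] [41,9] [41] [40] [38] [37,13] [35] [32,18] [31] [30].

12 containers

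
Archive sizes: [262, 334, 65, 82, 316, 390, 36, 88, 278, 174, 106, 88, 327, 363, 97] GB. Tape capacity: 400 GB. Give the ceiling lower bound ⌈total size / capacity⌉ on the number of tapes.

Total size = 262 + 334 + 65 + 82 + 316 + 390 + 36 + 88 + 278 + 174 + 106 + 88 + 327 + 363 + 97 = 3006 GB.
⌈3006 / 400⌉ = 8.

8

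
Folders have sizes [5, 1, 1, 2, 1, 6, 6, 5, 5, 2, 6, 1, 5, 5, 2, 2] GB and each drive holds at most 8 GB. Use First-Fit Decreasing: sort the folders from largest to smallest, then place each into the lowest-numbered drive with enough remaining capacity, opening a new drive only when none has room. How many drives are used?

Sorted descending: 6, 6, 6, 5, 5, 5, 5, 5, 2, 2, 2, 2, 1, 1, 1, 1.
drive 1: place 6 GB, 2 GB left
drive 2: place 6 GB, 2 GB left
drive 3: place 6 GB, 2 GB left
drive 4: place 5 GB, 3 GB left
drive 5: place 5 GB, 3 GB left
drive 6: place 5 GB, 3 GB left
drive 7: place 5 GB, 3 GB left
drive 8: place 5 GB, 3 GB left
drive 1: place 2 GB, 0 GB left
drive 2: place 2 GB, 0 GB left
drive 3: place 2 GB, 0 GB left
drive 4: place 2 GB, 1 GB left
drive 4: place 1 GB, 0 GB left
drive 5: place 1 GB, 2 GB left
drive 5: place 1 GB, 1 GB left
drive 5: place 1 GB, 0 GB left
Final drives: [6,2] [6,2] [6,2] [5,2,1] [5,1,1,1] [5] [5] [5].

8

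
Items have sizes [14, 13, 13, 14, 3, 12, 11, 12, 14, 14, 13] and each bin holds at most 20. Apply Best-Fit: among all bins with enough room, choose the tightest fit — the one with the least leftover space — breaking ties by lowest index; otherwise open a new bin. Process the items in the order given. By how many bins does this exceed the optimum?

0

Best-Fit: [14,3] [13] [13] [14] [12] [11] [12] [14] [14] [13] → 10 bins.
10 items exceed 10 (half the capacity), and no two of those can share a bin, so at least 10 bins are needed.
So 10 is already optimal.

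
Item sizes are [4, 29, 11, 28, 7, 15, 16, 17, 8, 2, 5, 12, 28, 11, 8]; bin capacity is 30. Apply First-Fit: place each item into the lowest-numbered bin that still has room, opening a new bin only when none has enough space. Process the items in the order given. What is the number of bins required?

7 bins

4 → bin 1 (remaining 26)
29 → bin 2 (remaining 1)
11 → bin 1 (remaining 15)
28 → bin 3 (remaining 2)
7 → bin 1 (remaining 8)
15 → bin 4 (remaining 15)
16 → bin 5 (remaining 14)
17 → bin 6 (remaining 13)
8 → bin 1 (remaining 0)
2 → bin 3 (remaining 0)
5 → bin 4 (remaining 10)
12 → bin 5 (remaining 2)
28 → bin 7 (remaining 2)
11 → bin 6 (remaining 2)
8 → bin 4 (remaining 2)
Final bins: [4,11,7,8] [29] [28,2] [15,5,8] [16,12] [17,11] [28].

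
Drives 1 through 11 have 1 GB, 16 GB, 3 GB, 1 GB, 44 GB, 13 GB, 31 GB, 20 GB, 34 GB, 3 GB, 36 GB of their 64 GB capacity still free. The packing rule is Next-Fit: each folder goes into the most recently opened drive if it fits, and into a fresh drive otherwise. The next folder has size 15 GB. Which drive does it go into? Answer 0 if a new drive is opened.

Next-Fit only looks at drive 11, which has 36 GB free.
15 GB fits there.

11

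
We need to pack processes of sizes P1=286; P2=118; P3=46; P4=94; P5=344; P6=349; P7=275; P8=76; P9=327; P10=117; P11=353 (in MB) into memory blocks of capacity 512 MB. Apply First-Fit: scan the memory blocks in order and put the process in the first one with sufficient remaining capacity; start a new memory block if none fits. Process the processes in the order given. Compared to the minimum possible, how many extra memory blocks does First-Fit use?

0

First-Fit: [286,118,46] [94,344] [349,76] [275,117] [327] [353] → 6 memory blocks.
6 processes exceed 256 MB (half the capacity), and no two of those can share a memory block, so at least 6 memory blocks are needed.
So 6 is already optimal.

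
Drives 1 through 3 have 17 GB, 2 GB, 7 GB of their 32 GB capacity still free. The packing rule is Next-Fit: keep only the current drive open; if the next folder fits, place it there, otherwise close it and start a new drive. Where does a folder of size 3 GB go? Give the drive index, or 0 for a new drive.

Next-Fit only looks at drive 3, which has 7 GB free.
3 GB fits there.

3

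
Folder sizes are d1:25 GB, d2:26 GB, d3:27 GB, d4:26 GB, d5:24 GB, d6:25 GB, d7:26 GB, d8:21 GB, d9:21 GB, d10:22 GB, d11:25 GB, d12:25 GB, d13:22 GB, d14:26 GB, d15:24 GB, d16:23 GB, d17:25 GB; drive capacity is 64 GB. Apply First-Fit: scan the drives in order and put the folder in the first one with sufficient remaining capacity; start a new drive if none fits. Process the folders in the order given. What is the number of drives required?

Put d1 (25 GB) in drive 1; 39 GB remain.
Put d2 (26 GB) in drive 1; 13 GB remain.
Put d3 (27 GB) in drive 2; 37 GB remain.
Put d4 (26 GB) in drive 2; 11 GB remain.
Put d5 (24 GB) in drive 3; 40 GB remain.
Put d6 (25 GB) in drive 3; 15 GB remain.
Put d7 (26 GB) in drive 4; 38 GB remain.
Put d8 (21 GB) in drive 4; 17 GB remain.
Put d9 (21 GB) in drive 5; 43 GB remain.
Put d10 (22 GB) in drive 5; 21 GB remain.
Put d11 (25 GB) in drive 6; 39 GB remain.
Put d12 (25 GB) in drive 6; 14 GB remain.
Put d13 (22 GB) in drive 7; 42 GB remain.
Put d14 (26 GB) in drive 7; 16 GB remain.
Put d15 (24 GB) in drive 8; 40 GB remain.
Put d16 (23 GB) in drive 8; 17 GB remain.
Put d17 (25 GB) in drive 9; 39 GB remain.
Final drives: [25,26] [27,26] [24,25] [26,21] [21,22] [25,25] [22,26] [24,23] [25].

9 drives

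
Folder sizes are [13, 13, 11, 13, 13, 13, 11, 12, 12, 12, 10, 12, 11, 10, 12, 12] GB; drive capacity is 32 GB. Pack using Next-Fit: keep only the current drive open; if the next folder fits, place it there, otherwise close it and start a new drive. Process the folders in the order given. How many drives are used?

8

drive 1: place 13 GB, 19 GB left
drive 1: place 13 GB, 6 GB left
drive 2: place 11 GB, 21 GB left
drive 2: place 13 GB, 8 GB left
drive 3: place 13 GB, 19 GB left
drive 3: place 13 GB, 6 GB left
drive 4: place 11 GB, 21 GB left
drive 4: place 12 GB, 9 GB left
drive 5: place 12 GB, 20 GB left
drive 5: place 12 GB, 8 GB left
drive 6: place 10 GB, 22 GB left
drive 6: place 12 GB, 10 GB left
drive 7: place 11 GB, 21 GB left
drive 7: place 10 GB, 11 GB left
drive 8: place 12 GB, 20 GB left
drive 8: place 12 GB, 8 GB left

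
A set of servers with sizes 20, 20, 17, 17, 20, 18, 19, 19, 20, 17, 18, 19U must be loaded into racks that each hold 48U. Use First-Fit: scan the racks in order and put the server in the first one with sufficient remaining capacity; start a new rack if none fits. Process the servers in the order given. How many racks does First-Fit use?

Put 20U in rack 1; 28U remain.
Put 20U in rack 1; 8U remain.
Put 17U in rack 2; 31U remain.
Put 17U in rack 2; 14U remain.
Put 20U in rack 3; 28U remain.
Put 18U in rack 3; 10U remain.
Put 19U in rack 4; 29U remain.
Put 19U in rack 4; 10U remain.
Put 20U in rack 5; 28U remain.
Put 17U in rack 5; 11U remain.
Put 18U in rack 6; 30U remain.
Put 19U in rack 6; 11U remain.

6 racks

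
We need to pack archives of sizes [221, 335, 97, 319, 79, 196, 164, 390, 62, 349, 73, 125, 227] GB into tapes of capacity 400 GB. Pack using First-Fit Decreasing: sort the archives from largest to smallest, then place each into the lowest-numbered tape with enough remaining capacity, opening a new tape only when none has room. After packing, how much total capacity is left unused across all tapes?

163

Sorted descending: 390, 349, 335, 319, 227, 221, 196, 164, 125, 97, 79, 73, 62.
390 GB → tape 1 (remaining 10 GB)
349 GB → tape 2 (remaining 51 GB)
335 GB → tape 3 (remaining 65 GB)
319 GB → tape 4 (remaining 81 GB)
227 GB → tape 5 (remaining 173 GB)
221 GB → tape 6 (remaining 179 GB)
196 GB → tape 7 (remaining 204 GB)
164 GB → tape 5 (remaining 9 GB)
125 GB → tape 6 (remaining 54 GB)
97 GB → tape 7 (remaining 107 GB)
79 GB → tape 4 (remaining 2 GB)
73 GB → tape 7 (remaining 34 GB)
62 GB → tape 3 (remaining 3 GB)
7 tapes × 400 GB = 2800 GB; used 2637 GB; unused 163 GB.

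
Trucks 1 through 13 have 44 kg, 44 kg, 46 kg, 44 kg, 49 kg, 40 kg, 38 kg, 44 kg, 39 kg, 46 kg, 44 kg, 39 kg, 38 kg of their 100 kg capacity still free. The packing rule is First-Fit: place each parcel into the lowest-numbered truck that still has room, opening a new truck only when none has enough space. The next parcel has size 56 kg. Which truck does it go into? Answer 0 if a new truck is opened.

No truck has ≥ 56 kg free, so a new truck is opened.

0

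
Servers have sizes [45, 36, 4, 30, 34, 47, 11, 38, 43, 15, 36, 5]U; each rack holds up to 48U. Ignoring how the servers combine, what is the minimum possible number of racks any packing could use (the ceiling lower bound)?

8

Total size = 45 + 36 + 4 + 30 + 34 + 47 + 11 + 38 + 43 + 15 + 36 + 5 = 344U.
⌈344 / 48⌉ = 8.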